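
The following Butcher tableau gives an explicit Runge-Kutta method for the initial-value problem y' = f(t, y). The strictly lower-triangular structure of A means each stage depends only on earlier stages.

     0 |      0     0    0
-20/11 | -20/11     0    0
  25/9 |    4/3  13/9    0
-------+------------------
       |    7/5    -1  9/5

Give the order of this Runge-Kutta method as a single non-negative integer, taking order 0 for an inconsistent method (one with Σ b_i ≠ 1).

0

b = (7/5, -1, 9/5)
c = (0, -20/11, 25/9)
Ac = (0, 0, -260/99)
Σ b_i: 7/5·1 + (-1)·1 + 9/5·1 = 11/5 ≠ 1 ⇒ order 0.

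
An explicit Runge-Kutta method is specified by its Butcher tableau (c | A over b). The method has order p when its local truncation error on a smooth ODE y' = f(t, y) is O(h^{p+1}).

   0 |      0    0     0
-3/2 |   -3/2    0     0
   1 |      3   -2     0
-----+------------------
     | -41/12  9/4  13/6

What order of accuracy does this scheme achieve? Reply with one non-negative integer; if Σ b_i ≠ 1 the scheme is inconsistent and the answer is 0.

b = (-41/12, 9/4, 13/6)
c = (0, -3/2, 1)
Ac = (0, 0, 3)
Σ b_i: (-41/12)·1 + 9/4·1 + 13/6·1 = 1 ✓
b·c: 9/4·(-3/2) + 13/6·1 = -29/24 ≠ 1/2 ⇒ order 1.

1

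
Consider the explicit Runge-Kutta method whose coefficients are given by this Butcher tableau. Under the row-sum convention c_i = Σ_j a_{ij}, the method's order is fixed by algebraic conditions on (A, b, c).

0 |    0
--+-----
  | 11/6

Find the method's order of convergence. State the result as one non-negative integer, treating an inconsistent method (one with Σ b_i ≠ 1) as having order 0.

b = (11/6)
c = (0)
Σ b_i: 11/6·1 = 11/6 ≠ 1 ⇒ order 0.

0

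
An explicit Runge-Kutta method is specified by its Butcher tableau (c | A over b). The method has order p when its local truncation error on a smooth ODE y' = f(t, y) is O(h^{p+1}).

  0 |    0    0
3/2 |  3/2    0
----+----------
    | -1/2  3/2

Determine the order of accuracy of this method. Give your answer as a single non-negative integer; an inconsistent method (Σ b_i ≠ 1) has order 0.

b = (-1/2, 3/2)
c = (0, 3/2)
Σ b_i: (-1/2)·1 + 3/2·1 = 1 ✓
b·c: 3/2·3/2 = 9/4 ≠ 1/2 ⇒ order 1.

1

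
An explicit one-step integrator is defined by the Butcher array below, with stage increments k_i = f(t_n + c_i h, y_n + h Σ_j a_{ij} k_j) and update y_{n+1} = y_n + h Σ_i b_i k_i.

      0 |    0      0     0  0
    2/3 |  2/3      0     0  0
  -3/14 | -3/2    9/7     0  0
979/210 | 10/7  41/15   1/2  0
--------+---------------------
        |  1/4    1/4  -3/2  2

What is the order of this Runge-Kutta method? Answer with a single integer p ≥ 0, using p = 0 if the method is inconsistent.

b = (1/4, 1/4, -3/2, 2)
c = (0, 2/3, -3/14, 979/210)
Ac = (0, 0, 6/7, 2161/1260)
Σ b_i: 1/4·1 + 1/4·1 + (-3/2)·1 + 2·1 = 1 ✓
b·c: 1/4·2/3 + (-3/2)·(-3/14) + 2·979/210 = 4121/420 ≠ 1/2 ⇒ order 1.

1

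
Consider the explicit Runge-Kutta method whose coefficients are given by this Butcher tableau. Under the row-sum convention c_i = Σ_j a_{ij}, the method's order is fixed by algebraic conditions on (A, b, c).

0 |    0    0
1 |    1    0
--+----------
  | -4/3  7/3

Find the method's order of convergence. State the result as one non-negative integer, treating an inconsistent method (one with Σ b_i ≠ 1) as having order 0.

1

b = (-4/3, 7/3)
c = (0, 1)
Σ b_i: (-4/3)·1 + 7/3·1 = 1 ✓
b·c: 7/3·1 = 7/3 ≠ 1/2 ⇒ order 1.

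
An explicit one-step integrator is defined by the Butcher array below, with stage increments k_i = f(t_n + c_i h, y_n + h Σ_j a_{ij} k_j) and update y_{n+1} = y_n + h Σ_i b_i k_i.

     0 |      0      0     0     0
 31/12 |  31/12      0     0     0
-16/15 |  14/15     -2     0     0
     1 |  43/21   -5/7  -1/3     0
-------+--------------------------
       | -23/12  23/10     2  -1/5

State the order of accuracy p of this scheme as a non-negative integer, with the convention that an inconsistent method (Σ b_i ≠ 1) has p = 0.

b = (-23/12, 23/10, 2, -1/5)
c = (0, 31/12, -16/15, 1)
Ac = (0, 0, -31/6, -1877/1260)
Σ b_i: (-23/12)·1 + 23/10·1 + 2·1 + (-1/5)·1 = 131/60 ≠ 1 ⇒ order 0.

0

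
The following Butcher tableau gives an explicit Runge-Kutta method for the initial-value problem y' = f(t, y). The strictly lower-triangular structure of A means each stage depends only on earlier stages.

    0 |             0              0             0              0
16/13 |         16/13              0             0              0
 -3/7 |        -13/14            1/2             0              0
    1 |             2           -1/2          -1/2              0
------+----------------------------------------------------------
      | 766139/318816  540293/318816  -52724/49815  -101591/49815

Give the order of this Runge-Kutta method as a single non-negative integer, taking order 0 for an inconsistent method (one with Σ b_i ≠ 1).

b = (766139/318816, 540293/318816, -52724/49815, -101591/49815)
c = (0, 16/13, -3/7, 1)
Ac = (0, 0, 8/13, -73/182)
Σ b_i: 766139/318816·1 + 540293/318816·1 + (-52724/49815)·1 + (-101591/49815)·1 = 1 ✓
b·c: 540293/318816·16/13 + (-52724/49815)·(-3/7) + (-101591/49815)·1 = 1/2 ✓
b·c²: 540293/318816·256/169 + (-52724/49815)·9/49 + (-101591/49815)·1 = 1/3 ✓
b·Ac: (-52724/49815)·8/13 + (-101591/49815)·(-73/182) = 1/6 ✓
b·c³: 540293/318816·4096/2197 + (-52724/49815)·(-27/343) + (-101591/49815)·1 = 363697/302211 ≠ 1/4 ⇒ order 3.
b·(c∘Ac): (-52724/49815)·(-24/91) + (-101591/49815)·(-73/182) = 284197/259038 ≠ 1/8
b·Ac²: (-52724/49815)·128/169 + (-101591/49815)·(-14065/16562) = 2811383/3022110 ≠ 1/12
b·A²c: (-101591/49815)·(-4/13) = 406364/647595 ≠ 1/24

3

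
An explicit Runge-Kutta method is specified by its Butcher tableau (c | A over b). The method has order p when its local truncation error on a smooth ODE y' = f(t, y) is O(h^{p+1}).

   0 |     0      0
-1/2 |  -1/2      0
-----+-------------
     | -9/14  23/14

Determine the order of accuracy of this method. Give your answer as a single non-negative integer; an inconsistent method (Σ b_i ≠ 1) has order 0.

1

b = (-9/14, 23/14)
c = (0, -1/2)
Σ b_i: (-9/14)·1 + 23/14·1 = 1 ✓
b·c: 23/14·(-1/2) = -23/28 ≠ 1/2 ⇒ order 1.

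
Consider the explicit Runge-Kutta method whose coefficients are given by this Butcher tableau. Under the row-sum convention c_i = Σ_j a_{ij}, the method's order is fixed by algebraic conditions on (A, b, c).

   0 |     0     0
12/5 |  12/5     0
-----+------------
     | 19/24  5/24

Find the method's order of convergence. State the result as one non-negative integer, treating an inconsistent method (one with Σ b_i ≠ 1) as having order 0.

b = (19/24, 5/24)
c = (0, 12/5)
Σ b_i: 19/24·1 + 5/24·1 = 1 ✓
b·c: 5/24·12/5 = 1/2 ✓; 2 stages ⇒ order 2.

2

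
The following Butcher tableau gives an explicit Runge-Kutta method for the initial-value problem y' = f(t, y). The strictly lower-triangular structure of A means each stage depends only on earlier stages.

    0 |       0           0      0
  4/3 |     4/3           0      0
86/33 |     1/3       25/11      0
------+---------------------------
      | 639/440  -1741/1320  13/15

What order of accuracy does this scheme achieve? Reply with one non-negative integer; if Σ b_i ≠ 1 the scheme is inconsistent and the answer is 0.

b = (639/440, -1741/1320, 13/15)
c = (0, 4/3, 86/33)
Ac = (0, 0, 100/33)
Σ b_i: 639/440·1 + (-1741/1320)·1 + 13/15·1 = 1 ✓
b·c: (-1741/1320)·4/3 + 13/15·86/33 = 1/2 ✓
b·c²: (-1741/1320)·16/9 + 13/15·7396/1089 = 19282/5445 ≠ 1/3 ⇒ order 2.
b·Ac: 13/15·100/33 = 260/99 ≠ 1/6

2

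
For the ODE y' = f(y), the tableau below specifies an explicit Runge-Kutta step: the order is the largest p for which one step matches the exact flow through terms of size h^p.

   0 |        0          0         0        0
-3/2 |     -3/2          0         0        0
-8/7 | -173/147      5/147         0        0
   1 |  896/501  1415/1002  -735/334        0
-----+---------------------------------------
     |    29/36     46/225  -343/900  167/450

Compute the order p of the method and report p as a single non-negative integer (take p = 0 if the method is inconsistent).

4

b = (29/36, 46/225, -343/900, 167/450)
c = (0, -3/2, -8/7, 1)
Ac = (0, 0, -5/98, 265/668)
Σ b_i: 29/36·1 + 46/225·1 + (-343/900)·1 + 167/450·1 = 1 ✓
b·c: 46/225·(-3/2) + (-343/900)·(-8/7) + 167/450·1 = 1/2 ✓
b·c²: 46/225·9/4 + (-343/900)·64/49 + 167/450·1 = 1/3 ✓
b·Ac: (-343/900)·(-5/98) + 167/450·265/668 = 1/6 ✓
b·c³: 46/225·(-27/8) + (-343/900)·(-512/343) + 167/450·1 = 1/4 ✓
b·(c∘Ac): (-343/900)·20/343 + 167/450·265/668 = 1/8 ✓
b·Ac²: (-343/900)·15/196 + 167/450·405/1336 = 1/12 ✓
b·A²c: 167/450·75/668 = 1/24 ✓; 4 stages ⇒ order 4.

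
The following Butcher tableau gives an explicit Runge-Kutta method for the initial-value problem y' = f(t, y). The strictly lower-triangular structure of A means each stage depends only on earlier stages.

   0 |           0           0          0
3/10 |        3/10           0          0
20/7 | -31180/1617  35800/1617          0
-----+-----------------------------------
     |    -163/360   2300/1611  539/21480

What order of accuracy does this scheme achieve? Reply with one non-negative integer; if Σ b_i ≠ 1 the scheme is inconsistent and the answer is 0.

b = (-163/360, 2300/1611, 539/21480)
c = (0, 3/10, 20/7)
Ac = (0, 0, 3580/539)
Σ b_i: (-163/360)·1 + 2300/1611·1 + 539/21480·1 = 1 ✓
b·c: 2300/1611·3/10 + 539/21480·20/7 = 1/2 ✓
b·c²: 2300/1611·9/100 + 539/21480·400/49 = 1/3 ✓
b·Ac: 539/21480·3580/539 = 1/6 ✓; 3 stages ⇒ order 3.

3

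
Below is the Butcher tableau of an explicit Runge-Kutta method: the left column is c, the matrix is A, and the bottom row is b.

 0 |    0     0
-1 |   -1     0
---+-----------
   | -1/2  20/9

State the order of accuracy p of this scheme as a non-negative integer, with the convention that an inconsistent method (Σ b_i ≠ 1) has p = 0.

0

b = (-1/2, 20/9)
c = (0, -1)
Σ b_i: (-1/2)·1 + 20/9·1 = 31/18 ≠ 1 ⇒ order 0.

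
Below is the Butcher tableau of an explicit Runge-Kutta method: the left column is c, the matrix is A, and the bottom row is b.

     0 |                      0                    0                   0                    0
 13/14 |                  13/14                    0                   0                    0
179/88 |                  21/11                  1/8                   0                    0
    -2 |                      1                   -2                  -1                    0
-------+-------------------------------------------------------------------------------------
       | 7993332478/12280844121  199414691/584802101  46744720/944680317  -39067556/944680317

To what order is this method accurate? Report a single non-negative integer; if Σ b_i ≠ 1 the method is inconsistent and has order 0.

b = (7993332478/12280844121, 199414691/584802101, 46744720/944680317, -39067556/944680317)
c = (0, 13/14, 179/88, -2)
Ac = (0, 0, 13/112, -2397/616)
Σ b_i: 7993332478/12280844121·1 + 199414691/584802101·1 + 46744720/944680317·1 + (-39067556/944680317)·1 = 1 ✓
b·c: 199414691/584802101·13/14 + 46744720/944680317·179/88 + (-39067556/944680317)·(-2) = 1/2 ✓
b·c²: 199414691/584802101·169/196 + 46744720/944680317·32041/7744 + (-39067556/944680317)·4 = 1/3 ✓
b·Ac: 46744720/944680317·13/112 + (-39067556/944680317)·(-2397/616) = 1/6 ✓
b·c³: 199414691/584802101·2197/2744 + 46744720/944680317·5735339/681472 + (-39067556/944680317)·(-8) = 71968609617/70536130336 ≠ 1/4 ⇒ order 3.
b·(c∘Ac): 46744720/944680317·2327/9856 + (-39067556/944680317)·2397/308 = -16408311659/52902097752 ≠ 1/8
b·Ac²: 46744720/944680317·169/1568 + (-39067556/944680317)·(-2224377/379456) = 288353047309/1163846150544 ≠ 1/12
b·A²c: (-39067556/944680317)·(-13/112) = 126969557/26451048876 ≠ 1/24

3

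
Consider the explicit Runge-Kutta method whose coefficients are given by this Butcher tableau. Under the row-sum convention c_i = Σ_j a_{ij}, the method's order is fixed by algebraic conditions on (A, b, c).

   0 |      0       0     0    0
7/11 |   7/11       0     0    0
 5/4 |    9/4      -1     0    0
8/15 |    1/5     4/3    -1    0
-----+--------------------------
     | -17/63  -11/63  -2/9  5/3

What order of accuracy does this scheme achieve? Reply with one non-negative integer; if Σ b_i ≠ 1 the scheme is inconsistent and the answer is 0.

2

b = (-17/63, -11/63, -2/9, 5/3)
c = (0, 7/11, 5/4, 8/15)
Ac = (0, 0, -7/11, -53/132)
Σ b_i: (-17/63)·1 + (-11/63)·1 + (-2/9)·1 + 5/3·1 = 1 ✓
b·c: (-11/63)·7/11 + (-2/9)·5/4 + 5/3·8/15 = 1/2 ✓
b·c²: (-11/63)·49/121 + (-2/9)·25/16 + 5/3·64/225 = 667/11880 ≠ 1/3 ⇒ order 2.
b·Ac: (-2/9)·(-7/11) + 5/3·(-53/132) = -19/36 ≠ 1/6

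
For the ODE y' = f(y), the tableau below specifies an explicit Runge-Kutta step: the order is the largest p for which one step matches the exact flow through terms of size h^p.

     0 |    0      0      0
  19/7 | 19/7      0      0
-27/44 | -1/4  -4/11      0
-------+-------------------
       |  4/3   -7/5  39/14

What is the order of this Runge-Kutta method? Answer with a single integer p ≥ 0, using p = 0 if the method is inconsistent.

0

b = (4/3, -7/5, 39/14)
c = (0, 19/7, -27/44)
Ac = (0, 0, -76/77)
Σ b_i: 4/3·1 + (-7/5)·1 + 39/14·1 = 571/210 ≠ 1 ⇒ order 0.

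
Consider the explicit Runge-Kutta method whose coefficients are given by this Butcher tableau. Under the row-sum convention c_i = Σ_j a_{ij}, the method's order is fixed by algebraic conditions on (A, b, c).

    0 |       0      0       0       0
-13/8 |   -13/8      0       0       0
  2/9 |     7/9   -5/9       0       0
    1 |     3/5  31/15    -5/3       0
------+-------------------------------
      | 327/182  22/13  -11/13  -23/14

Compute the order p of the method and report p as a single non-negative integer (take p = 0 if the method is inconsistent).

1

b = (327/182, 22/13, -11/13, -23/14)
c = (0, -13/8, 2/9, 1)
Ac = (0, 0, 65/72, -4027/1080)
Σ b_i: 327/182·1 + 22/13·1 + (-11/13)·1 + (-23/14)·1 = 1 ✓
b·c: 22/13·(-13/8) + (-11/13)·2/9 + (-23/14)·1 = -15007/3276 ≠ 1/2 ⇒ order 1.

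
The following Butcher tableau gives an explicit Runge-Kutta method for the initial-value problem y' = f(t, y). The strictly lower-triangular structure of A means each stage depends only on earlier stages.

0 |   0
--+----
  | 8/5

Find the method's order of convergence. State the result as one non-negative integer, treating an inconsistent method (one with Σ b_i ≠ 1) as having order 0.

0

b = (8/5)
c = (0)
Σ b_i: 8/5·1 = 8/5 ≠ 1 ⇒ order 0.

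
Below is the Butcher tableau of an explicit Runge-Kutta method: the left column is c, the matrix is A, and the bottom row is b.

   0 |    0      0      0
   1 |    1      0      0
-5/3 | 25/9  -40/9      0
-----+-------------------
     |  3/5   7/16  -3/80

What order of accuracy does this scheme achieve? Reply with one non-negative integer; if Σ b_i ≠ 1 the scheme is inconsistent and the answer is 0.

3

b = (3/5, 7/16, -3/80)
c = (0, 1, -5/3)
Ac = (0, 0, -40/9)
Σ b_i: 3/5·1 + 7/16·1 + (-3/80)·1 = 1 ✓
b·c: 7/16·1 + (-3/80)·(-5/3) = 1/2 ✓
b·c²: 7/16·1 + (-3/80)·25/9 = 1/3 ✓
b·Ac: (-3/80)·(-40/9) = 1/6 ✓; 3 stages ⇒ order 3.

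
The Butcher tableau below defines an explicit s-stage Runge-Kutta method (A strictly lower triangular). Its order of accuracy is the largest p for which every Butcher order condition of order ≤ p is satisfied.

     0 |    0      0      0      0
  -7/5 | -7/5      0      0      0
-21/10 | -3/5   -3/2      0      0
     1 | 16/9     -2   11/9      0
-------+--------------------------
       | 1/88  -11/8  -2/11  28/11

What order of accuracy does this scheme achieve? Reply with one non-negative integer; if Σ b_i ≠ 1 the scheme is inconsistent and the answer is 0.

b = (1/88, -11/8, -2/11, 28/11)
c = (0, -7/5, -21/10, 1)
Ac = (0, 0, 21/10, 7/30)
Σ b_i: 1/88·1 + (-11/8)·1 + (-2/11)·1 + 28/11·1 = 1 ✓
b·c: (-11/8)·(-7/5) + (-2/11)·(-21/10) + 28/11·1 = 427/88 ≠ 1/2 ⇒ order 1.

1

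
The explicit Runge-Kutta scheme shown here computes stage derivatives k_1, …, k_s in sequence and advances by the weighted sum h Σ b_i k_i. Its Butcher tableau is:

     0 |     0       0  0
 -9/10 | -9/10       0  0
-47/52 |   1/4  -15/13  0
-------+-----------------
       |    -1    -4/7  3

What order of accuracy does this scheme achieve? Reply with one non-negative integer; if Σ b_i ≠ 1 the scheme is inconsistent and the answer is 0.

0

b = (-1, -4/7, 3)
c = (0, -9/10, -47/52)
Ac = (0, 0, 27/26)
Σ b_i: (-1)·1 + (-4/7)·1 + 3·1 = 10/7 ≠ 1 ⇒ order 0.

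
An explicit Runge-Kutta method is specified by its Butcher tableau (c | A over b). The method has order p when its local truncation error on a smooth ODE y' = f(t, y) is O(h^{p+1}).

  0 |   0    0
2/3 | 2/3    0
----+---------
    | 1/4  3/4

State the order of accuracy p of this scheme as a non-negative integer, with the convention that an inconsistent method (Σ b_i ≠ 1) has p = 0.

2

b = (1/4, 3/4)
c = (0, 2/3)
Σ b_i: 1/4·1 + 3/4·1 = 1 ✓
b·c: 3/4·2/3 = 1/2 ✓; 2 stages ⇒ order 2.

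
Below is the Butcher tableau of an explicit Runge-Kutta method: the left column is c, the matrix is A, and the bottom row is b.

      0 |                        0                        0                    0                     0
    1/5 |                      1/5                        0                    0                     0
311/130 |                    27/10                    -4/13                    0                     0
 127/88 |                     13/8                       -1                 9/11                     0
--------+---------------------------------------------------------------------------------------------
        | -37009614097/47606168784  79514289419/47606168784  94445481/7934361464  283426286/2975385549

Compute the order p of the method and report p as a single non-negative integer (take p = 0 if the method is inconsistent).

b = (-37009614097/47606168784, 79514289419/47606168784, 94445481/7934361464, 283426286/2975385549)
c = (0, 1/5, 311/130, 127/88)
Ac = (0, 0, -4/65, 2513/1430)
Σ b_i: (-37009614097/47606168784)·1 + 79514289419/47606168784·1 + 94445481/7934361464·1 + 283426286/2975385549·1 = 1 ✓
b·c: 79514289419/47606168784·1/5 + 94445481/7934361464·311/130 + 283426286/2975385549·127/88 = 1/2 ✓
b·c²: 79514289419/47606168784·1/25 + 94445481/7934361464·96721/16900 + 283426286/2975385549·16129/7744 = 1/3 ✓
b·Ac: 94445481/7934361464·(-4/65) + 283426286/2975385549·2513/1430 = 1/6 ✓
b·c³: 79514289419/47606168784·1/125 + 94445481/7934361464·30080231/2197000 + 283426286/2975385549·2048383/681472 = 419954343938267/907690951481600 ≠ 1/4 ⇒ order 3.
b·(c∘Ac): 94445481/7934361464·(-622/4225) + 283426286/2975385549·319151/125840 = 142720351471/595077109800 ≠ 1/8
b·Ac²: 94445481/7934361464·(-4/325) + 283426286/2975385549·863053/185900 = 85500304961/193400060685 ≠ 1/12
b·A²c: 283426286/2975385549·(-36/715) = -23784024/4958975915 ≠ 1/24

3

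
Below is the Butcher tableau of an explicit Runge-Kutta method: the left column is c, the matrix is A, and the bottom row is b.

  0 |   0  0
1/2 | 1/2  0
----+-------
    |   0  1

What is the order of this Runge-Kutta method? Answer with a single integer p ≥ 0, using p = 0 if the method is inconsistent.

2

b = (0, 1)
c = (0, 1/2)
Σ b_i: 1·1 = 1 ✓
b·c: 1·1/2 = 1/2 ✓; 2 stages ⇒ order 2.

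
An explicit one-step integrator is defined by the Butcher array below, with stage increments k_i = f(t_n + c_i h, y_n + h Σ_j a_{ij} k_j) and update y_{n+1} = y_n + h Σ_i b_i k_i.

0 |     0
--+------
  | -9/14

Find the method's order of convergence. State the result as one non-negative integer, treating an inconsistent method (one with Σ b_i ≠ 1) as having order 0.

0

b = (-9/14)
c = (0)
Σ b_i: (-9/14)·1 = -9/14 ≠ 1 ⇒ order 0.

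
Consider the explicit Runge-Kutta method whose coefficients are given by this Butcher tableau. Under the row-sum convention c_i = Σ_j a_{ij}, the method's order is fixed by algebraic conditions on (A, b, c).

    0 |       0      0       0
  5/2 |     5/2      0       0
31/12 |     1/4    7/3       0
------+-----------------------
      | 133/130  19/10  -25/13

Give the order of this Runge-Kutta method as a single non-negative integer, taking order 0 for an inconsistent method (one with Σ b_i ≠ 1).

b = (133/130, 19/10, -25/13)
c = (0, 5/2, 31/12)
Ac = (0, 0, 35/6)
Σ b_i: 133/130·1 + 19/10·1 + (-25/13)·1 = 1 ✓
b·c: 19/10·5/2 + (-25/13)·31/12 = -17/78 ≠ 1/2 ⇒ order 1.

1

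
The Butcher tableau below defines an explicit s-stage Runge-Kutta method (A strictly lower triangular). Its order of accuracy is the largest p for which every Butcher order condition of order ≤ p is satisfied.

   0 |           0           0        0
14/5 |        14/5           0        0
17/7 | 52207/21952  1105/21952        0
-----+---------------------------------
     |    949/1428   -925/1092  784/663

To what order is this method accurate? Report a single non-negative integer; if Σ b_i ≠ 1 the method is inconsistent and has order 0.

b = (949/1428, -925/1092, 784/663)
c = (0, 14/5, 17/7)
Ac = (0, 0, 221/1568)
Σ b_i: 949/1428·1 + (-925/1092)·1 + 784/663·1 = 1 ✓
b·c: (-925/1092)·14/5 + 784/663·17/7 = 1/2 ✓
b·c²: (-925/1092)·196/25 + 784/663·289/49 = 1/3 ✓
b·Ac: 784/663·221/1568 = 1/6 ✓; 3 stages ⇒ order 3.

3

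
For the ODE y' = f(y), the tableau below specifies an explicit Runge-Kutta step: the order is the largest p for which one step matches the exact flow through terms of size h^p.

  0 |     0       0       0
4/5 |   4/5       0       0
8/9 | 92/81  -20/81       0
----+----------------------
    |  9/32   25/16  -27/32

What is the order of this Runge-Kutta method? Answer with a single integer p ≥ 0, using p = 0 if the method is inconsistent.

3

b = (9/32, 25/16, -27/32)
c = (0, 4/5, 8/9)
Ac = (0, 0, -16/81)
Σ b_i: 9/32·1 + 25/16·1 + (-27/32)·1 = 1 ✓
b·c: 25/16·4/5 + (-27/32)·8/9 = 1/2 ✓
b·c²: 25/16·16/25 + (-27/32)·64/81 = 1/3 ✓
b·Ac: (-27/32)·(-16/81) = 1/6 ✓; 3 stages ⇒ order 3.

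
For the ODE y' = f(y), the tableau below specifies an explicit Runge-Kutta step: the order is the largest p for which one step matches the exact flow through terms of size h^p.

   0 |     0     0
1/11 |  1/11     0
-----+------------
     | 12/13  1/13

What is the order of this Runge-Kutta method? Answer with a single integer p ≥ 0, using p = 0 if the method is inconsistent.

b = (12/13, 1/13)
c = (0, 1/11)
Σ b_i: 12/13·1 + 1/13·1 = 1 ✓
b·c: 1/13·1/11 = 1/143 ≠ 1/2 ⇒ order 1.

1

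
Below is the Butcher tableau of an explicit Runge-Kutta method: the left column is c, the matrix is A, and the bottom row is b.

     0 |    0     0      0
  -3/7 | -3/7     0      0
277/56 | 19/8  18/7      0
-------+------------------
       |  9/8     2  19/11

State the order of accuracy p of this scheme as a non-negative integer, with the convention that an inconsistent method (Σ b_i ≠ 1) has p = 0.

b = (9/8, 2, 19/11)
c = (0, -3/7, 277/56)
Ac = (0, 0, -54/49)
Σ b_i: 9/8·1 + 2·1 + 19/11·1 = 427/88 ≠ 1 ⇒ order 0.

0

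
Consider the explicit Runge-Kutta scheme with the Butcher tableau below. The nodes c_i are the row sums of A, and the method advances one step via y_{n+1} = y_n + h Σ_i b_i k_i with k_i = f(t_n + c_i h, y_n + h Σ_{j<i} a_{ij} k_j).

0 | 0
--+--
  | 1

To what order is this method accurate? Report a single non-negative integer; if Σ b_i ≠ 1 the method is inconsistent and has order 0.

1

b = (1)
c = (0)
Σ b_i: 1·1 = 1 ✓; 1 stage ⇒ order 1.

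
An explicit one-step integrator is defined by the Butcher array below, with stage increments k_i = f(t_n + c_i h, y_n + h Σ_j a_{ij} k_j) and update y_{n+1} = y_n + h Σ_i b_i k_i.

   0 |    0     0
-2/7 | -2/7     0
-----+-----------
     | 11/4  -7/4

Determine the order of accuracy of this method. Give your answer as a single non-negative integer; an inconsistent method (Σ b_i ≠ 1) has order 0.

b = (11/4, -7/4)
c = (0, -2/7)
Σ b_i: 11/4·1 + (-7/4)·1 = 1 ✓
b·c: (-7/4)·(-2/7) = 1/2 ✓; 2 stages ⇒ order 2.

2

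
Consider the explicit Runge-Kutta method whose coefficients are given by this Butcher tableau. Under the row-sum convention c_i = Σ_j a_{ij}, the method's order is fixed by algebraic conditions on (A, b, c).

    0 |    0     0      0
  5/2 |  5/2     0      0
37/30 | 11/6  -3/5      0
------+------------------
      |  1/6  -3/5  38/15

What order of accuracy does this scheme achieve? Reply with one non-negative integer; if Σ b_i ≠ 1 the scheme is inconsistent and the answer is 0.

b = (1/6, -3/5, 38/15)
c = (0, 5/2, 37/30)
Ac = (0, 0, -3/2)
Σ b_i: 1/6·1 + (-3/5)·1 + 38/15·1 = 21/10 ≠ 1 ⇒ order 0.

0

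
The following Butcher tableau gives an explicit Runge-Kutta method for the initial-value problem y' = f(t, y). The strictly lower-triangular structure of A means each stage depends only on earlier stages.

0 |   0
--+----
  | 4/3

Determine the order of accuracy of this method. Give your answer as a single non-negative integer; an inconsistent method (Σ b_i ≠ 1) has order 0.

0

b = (4/3)
c = (0)
Σ b_i: 4/3·1 = 4/3 ≠ 1 ⇒ order 0.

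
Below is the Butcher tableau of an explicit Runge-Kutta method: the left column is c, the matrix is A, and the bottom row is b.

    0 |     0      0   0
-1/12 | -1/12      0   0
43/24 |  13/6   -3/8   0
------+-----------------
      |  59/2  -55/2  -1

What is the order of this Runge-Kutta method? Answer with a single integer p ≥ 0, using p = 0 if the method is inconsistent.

2

b = (59/2, -55/2, -1)
c = (0, -1/12, 43/24)
Ac = (0, 0, 1/32)
Σ b_i: 59/2·1 + (-55/2)·1 + (-1)·1 = 1 ✓
b·c: (-55/2)·(-1/12) + (-1)·43/24 = 1/2 ✓
b·c²: (-55/2)·1/144 + (-1)·1849/576 = -653/192 ≠ 1/3 ⇒ order 2.
b·Ac: (-1)·1/32 = -1/32 ≠ 1/6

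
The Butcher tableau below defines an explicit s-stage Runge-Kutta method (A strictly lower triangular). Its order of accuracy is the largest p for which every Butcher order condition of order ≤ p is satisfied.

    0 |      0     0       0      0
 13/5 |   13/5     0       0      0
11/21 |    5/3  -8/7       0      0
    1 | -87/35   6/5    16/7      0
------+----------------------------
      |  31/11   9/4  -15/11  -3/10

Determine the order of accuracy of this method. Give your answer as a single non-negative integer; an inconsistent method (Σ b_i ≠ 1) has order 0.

0

b = (31/11, 9/4, -15/11, -3/10)
c = (0, 13/5, 11/21, 1)
Ac = (0, 0, -104/35, 15866/3675)
Σ b_i: 31/11·1 + 9/4·1 + (-15/11)·1 + (-3/10)·1 = 749/220 ≠ 1 ⇒ order 0.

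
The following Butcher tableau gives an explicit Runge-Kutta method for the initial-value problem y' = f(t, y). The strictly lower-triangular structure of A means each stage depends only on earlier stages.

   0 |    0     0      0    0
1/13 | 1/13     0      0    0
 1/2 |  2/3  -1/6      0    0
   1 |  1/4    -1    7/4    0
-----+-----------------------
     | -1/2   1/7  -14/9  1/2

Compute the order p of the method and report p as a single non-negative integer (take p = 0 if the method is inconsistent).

0

b = (-1/2, 1/7, -14/9, 1/2)
c = (0, 1/13, 1/2, 1)
Ac = (0, 0, -1/78, 83/104)
Σ b_i: (-1/2)·1 + 1/7·1 + (-14/9)·1 + 1/2·1 = -89/63 ≠ 1 ⇒ order 0.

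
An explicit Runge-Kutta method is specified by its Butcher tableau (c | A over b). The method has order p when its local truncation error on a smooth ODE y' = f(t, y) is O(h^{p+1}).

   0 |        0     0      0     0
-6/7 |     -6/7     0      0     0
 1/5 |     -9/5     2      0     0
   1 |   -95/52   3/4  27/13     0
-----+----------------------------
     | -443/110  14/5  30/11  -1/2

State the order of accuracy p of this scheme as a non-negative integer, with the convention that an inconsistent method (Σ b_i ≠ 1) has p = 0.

b = (-443/110, 14/5, 30/11, -1/2)
c = (0, -6/7, 1/5, 1)
Ac = (0, 0, -12/7, -207/910)
Σ b_i: (-443/110)·1 + 14/5·1 + 30/11·1 + (-1/2)·1 = 1 ✓
b·c: 14/5·(-6/7) + 30/11·1/5 + (-1/2)·1 = -259/110 ≠ 1/2 ⇒ order 1.

1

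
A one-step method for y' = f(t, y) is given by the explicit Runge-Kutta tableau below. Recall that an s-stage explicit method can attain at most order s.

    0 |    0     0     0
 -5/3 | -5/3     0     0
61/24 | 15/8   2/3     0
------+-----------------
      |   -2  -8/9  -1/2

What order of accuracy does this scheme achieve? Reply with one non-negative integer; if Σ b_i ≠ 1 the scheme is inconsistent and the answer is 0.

0

b = (-2, -8/9, -1/2)
c = (0, -5/3, 61/24)
Ac = (0, 0, -10/9)
Σ b_i: (-2)·1 + (-8/9)·1 + (-1/2)·1 = -61/18 ≠ 1 ⇒ order 0.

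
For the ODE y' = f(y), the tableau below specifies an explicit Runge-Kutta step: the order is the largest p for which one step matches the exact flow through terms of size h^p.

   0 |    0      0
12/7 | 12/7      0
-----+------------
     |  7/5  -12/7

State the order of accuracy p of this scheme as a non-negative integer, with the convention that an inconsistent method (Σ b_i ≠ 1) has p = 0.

b = (7/5, -12/7)
c = (0, 12/7)
Σ b_i: 7/5·1 + (-12/7)·1 = -11/35 ≠ 1 ⇒ order 0.

0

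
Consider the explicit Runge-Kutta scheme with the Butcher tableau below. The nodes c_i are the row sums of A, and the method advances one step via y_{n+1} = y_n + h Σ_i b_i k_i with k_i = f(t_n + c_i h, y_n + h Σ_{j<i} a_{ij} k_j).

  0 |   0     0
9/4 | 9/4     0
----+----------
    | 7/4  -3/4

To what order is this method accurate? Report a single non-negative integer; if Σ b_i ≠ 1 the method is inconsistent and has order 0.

1

b = (7/4, -3/4)
c = (0, 9/4)
Σ b_i: 7/4·1 + (-3/4)·1 = 1 ✓
b·c: (-3/4)·9/4 = -27/16 ≠ 1/2 ⇒ order 1.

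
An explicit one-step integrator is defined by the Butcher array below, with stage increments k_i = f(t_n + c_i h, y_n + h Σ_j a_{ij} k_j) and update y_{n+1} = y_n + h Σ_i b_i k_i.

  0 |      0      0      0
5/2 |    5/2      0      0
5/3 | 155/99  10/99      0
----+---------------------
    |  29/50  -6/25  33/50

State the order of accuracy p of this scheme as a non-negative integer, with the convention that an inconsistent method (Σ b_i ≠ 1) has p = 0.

3

b = (29/50, -6/25, 33/50)
c = (0, 5/2, 5/3)
Ac = (0, 0, 25/99)
Σ b_i: 29/50·1 + (-6/25)·1 + 33/50·1 = 1 ✓
b·c: (-6/25)·5/2 + 33/50·5/3 = 1/2 ✓
b·c²: (-6/25)·25/4 + 33/50·25/9 = 1/3 ✓
b·Ac: 33/50·25/99 = 1/6 ✓; 3 stages ⇒ order 3.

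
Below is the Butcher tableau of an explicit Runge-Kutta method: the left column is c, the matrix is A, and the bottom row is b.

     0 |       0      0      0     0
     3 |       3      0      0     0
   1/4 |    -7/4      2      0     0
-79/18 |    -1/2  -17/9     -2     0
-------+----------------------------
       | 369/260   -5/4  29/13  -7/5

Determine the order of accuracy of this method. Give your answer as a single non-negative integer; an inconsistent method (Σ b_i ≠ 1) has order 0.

1

b = (369/260, -5/4, 29/13, -7/5)
c = (0, 3, 1/4, -79/18)
Ac = (0, 0, 6, -37/6)
Σ b_i: 369/260·1 + (-5/4)·1 + 29/13·1 + (-7/5)·1 = 1 ✓
b·c: (-5/4)·3 + 29/13·1/4 + (-7/5)·(-79/18) = 1727/585 ≠ 1/2 ⇒ order 1.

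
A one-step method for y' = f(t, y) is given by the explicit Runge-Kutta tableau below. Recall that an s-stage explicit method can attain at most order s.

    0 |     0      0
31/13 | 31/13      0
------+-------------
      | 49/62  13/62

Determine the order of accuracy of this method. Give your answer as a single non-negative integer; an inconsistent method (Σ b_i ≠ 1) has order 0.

2

b = (49/62, 13/62)
c = (0, 31/13)
Σ b_i: 49/62·1 + 13/62·1 = 1 ✓
b·c: 13/62·31/13 = 1/2 ✓; 2 stages ⇒ order 2.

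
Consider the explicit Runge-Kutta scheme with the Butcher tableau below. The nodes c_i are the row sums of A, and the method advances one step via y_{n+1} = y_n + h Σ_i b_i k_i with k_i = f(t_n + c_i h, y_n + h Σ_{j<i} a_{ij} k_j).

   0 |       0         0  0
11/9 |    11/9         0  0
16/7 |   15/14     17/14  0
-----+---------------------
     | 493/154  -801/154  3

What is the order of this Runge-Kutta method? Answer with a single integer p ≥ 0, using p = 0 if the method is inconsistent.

b = (493/154, -801/154, 3)
c = (0, 11/9, 16/7)
Ac = (0, 0, 187/126)
Σ b_i: 493/154·1 + (-801/154)·1 + 3·1 = 1 ✓
b·c: (-801/154)·11/9 + 3·16/7 = 1/2 ✓
b·c²: (-801/154)·121/81 + 3·256/49 = 6971/882 ≠ 1/3 ⇒ order 2.
b·Ac: 3·187/126 = 187/42 ≠ 1/6

2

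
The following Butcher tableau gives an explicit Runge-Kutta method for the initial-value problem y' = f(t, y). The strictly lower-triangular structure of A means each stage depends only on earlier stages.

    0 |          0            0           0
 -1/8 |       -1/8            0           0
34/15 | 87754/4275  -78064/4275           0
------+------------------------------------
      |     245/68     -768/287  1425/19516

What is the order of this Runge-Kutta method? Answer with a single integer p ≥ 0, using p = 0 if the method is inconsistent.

3

b = (245/68, -768/287, 1425/19516)
c = (0, -1/8, 34/15)
Ac = (0, 0, 9758/4275)
Σ b_i: 245/68·1 + (-768/287)·1 + 1425/19516·1 = 1 ✓
b·c: (-768/287)·(-1/8) + 1425/19516·34/15 = 1/2 ✓
b·c²: (-768/287)·1/64 + 1425/19516·1156/225 = 1/3 ✓
b·Ac: 1425/19516·9758/4275 = 1/6 ✓; 3 stages ⇒ order 3.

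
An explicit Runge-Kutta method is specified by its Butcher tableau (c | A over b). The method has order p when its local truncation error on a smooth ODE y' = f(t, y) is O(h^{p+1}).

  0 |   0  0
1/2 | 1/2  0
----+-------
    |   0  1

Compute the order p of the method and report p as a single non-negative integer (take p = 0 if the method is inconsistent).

2

b = (0, 1)
c = (0, 1/2)
Σ b_i: 1·1 = 1 ✓
b·c: 1·1/2 = 1/2 ✓; 2 stages ⇒ order 2.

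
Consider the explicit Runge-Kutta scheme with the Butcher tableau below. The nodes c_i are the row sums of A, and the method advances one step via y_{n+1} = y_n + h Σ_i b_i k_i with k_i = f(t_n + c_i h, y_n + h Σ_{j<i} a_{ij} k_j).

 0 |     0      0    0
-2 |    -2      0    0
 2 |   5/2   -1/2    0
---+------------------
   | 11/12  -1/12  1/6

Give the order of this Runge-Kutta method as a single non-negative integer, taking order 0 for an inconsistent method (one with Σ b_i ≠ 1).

b = (11/12, -1/12, 1/6)
c = (0, -2, 2)
Ac = (0, 0, 1)
Σ b_i: 11/12·1 + (-1/12)·1 + 1/6·1 = 1 ✓
b·c: (-1/12)·(-2) + 1/6·2 = 1/2 ✓
b·c²: (-1/12)·4 + 1/6·4 = 1/3 ✓
b·Ac: 1/6·1 = 1/6 ✓; 3 stages ⇒ order 3.

3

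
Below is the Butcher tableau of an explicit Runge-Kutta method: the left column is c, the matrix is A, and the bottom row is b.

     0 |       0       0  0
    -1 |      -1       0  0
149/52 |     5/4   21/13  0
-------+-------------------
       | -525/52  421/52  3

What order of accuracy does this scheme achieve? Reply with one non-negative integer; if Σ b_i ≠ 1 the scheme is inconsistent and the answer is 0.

2

b = (-525/52, 421/52, 3)
c = (0, -1, 149/52)
Ac = (0, 0, -21/13)
Σ b_i: (-525/52)·1 + 421/52·1 + 3·1 = 1 ✓
b·c: 421/52·(-1) + 3·149/52 = 1/2 ✓
b·c²: 421/52·1 + 3·22201/2704 = 88495/2704 ≠ 1/3 ⇒ order 2.
b·Ac: 3·(-21/13) = -63/13 ≠ 1/6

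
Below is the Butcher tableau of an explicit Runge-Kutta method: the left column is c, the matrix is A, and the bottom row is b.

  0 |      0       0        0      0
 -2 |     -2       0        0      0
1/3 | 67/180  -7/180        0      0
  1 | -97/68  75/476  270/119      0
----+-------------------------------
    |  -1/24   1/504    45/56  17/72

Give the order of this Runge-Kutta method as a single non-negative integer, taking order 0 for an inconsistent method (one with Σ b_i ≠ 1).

4

b = (-1/24, 1/504, 45/56, 17/72)
c = (0, -2, 1/3, 1)
Ac = (0, 0, 7/90, 15/34)
Σ b_i: (-1/24)·1 + 1/504·1 + 45/56·1 + 17/72·1 = 1 ✓
b·c: 1/504·(-2) + 45/56·1/3 + 17/72·1 = 1/2 ✓
b·c²: 1/504·4 + 45/56·1/9 + 17/72·1 = 1/3 ✓
b·Ac: 45/56·7/90 + 17/72·15/34 = 1/6 ✓
b·c³: 1/504·(-8) + 45/56·1/27 + 17/72·1 = 1/4 ✓
b·(c∘Ac): 45/56·7/270 + 17/72·15/34 = 1/8 ✓
b·Ac²: 45/56·(-7/45) + 17/72·15/17 = 1/12 ✓
b·A²c: 17/72·3/17 = 1/24 ✓; 4 stages ⇒ order 4.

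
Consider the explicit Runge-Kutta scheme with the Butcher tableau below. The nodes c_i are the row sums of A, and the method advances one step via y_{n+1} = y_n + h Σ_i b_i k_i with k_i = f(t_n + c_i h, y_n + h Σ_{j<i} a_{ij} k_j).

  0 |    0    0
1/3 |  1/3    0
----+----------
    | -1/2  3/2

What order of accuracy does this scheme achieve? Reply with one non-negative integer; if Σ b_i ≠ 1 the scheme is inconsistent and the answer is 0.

b = (-1/2, 3/2)
c = (0, 1/3)
Σ b_i: (-1/2)·1 + 3/2·1 = 1 ✓
b·c: 3/2·1/3 = 1/2 ✓; 2 stages ⇒ order 2.

2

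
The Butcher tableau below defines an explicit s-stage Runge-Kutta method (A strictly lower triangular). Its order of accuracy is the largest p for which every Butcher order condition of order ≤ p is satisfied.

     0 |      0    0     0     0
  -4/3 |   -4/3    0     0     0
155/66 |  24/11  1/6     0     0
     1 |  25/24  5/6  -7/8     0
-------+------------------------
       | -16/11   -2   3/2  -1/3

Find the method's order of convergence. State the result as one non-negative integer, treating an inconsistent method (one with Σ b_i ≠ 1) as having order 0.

b = (-16/11, -2, 3/2, -1/3)
c = (0, -4/3, 155/66, 1)
Ac = (0, 0, -2/9, -5015/1584)
Σ b_i: (-16/11)·1 + (-2)·1 + 3/2·1 + (-1/3)·1 = -151/66 ≠ 1 ⇒ order 0.

0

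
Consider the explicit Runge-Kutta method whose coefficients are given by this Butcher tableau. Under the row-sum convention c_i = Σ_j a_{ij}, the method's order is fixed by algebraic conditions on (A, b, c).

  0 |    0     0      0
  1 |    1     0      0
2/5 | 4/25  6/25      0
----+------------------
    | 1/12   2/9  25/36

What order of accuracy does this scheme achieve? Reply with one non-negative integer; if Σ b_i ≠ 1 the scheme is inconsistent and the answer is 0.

b = (1/12, 2/9, 25/36)
c = (0, 1, 2/5)
Ac = (0, 0, 6/25)
Σ b_i: 1/12·1 + 2/9·1 + 25/36·1 = 1 ✓
b·c: 2/9·1 + 25/36·2/5 = 1/2 ✓
b·c²: 2/9·1 + 25/36·4/25 = 1/3 ✓
b·Ac: 25/36·6/25 = 1/6 ✓; 3 stages ⇒ order 3.

3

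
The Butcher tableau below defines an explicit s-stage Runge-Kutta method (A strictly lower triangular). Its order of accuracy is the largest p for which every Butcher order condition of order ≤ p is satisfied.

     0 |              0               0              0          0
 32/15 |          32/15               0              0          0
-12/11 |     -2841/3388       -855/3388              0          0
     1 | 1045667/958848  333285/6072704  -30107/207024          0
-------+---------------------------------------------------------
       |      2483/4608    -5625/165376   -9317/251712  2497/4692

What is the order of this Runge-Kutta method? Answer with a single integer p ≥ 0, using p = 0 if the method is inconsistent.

b = (2483/4608, -5625/165376, -9317/251712, 2497/4692)
c = (0, 32/15, -12/11, 1)
Ac = (0, 0, -456/847, 1377/4994)
Σ b_i: 2483/4608·1 + (-5625/165376)·1 + (-9317/251712)·1 + 2497/4692·1 = 1 ✓
b·c: (-5625/165376)·32/15 + (-9317/251712)·(-12/11) + 2497/4692·1 = 1/2 ✓
b·c²: (-5625/165376)·1024/225 + (-9317/251712)·144/121 + 2497/4692·1 = 1/3 ✓
b·Ac: (-9317/251712)·(-456/847) + 2497/4692·1377/4994 = 1/6 ✓
b·c³: (-5625/165376)·32768/3375 + (-9317/251712)·(-1728/1331) + 2497/4692·1 = 1/4 ✓
b·(c∘Ac): (-9317/251712)·5472/9317 + 2497/4692·1377/4994 = 1/8 ✓
b·Ac²: (-9317/251712)·(-4864/4235) + 2497/4692·2873/37455 = 1/12 ✓
b·A²c: 2497/4692·391/4994 = 1/24 ✓; 4 stages ⇒ order 4.

4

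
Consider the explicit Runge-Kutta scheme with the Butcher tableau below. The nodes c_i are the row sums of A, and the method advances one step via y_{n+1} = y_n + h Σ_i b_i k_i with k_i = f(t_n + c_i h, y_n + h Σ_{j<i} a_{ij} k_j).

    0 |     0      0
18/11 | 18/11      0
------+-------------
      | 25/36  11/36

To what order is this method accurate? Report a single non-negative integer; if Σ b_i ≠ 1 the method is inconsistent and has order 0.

2

b = (25/36, 11/36)
c = (0, 18/11)
Σ b_i: 25/36·1 + 11/36·1 = 1 ✓
b·c: 11/36·18/11 = 1/2 ✓; 2 stages ⇒ order 2.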